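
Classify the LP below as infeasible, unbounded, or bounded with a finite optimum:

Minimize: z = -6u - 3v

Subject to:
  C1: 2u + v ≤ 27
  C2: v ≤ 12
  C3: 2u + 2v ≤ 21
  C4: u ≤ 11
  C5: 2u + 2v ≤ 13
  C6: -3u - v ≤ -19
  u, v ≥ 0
The point (6.5, 0) satisfies every constraint, so the LP is feasible; the constraints give u ≤ 11 and v ≤ 12, which with u, v ≥ 0 keep the feasible region inside a bounded box. A feasible, bounded LP attains a finite optimum at a vertex.

The LP has an optimal solution: (6.5, 0) with z = -39.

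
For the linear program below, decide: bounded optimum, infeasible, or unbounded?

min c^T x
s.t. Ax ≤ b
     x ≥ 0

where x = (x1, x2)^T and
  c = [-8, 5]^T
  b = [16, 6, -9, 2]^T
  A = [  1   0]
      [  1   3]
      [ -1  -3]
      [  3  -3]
One constraint requires x1 + 3x2 ≤ 6, while the constraint -x1 - 3x2 ≤ -9 is equivalent to x1 + 3x2 ≥ 9. Together they would need 9 ≤ x1 + 3x2 ≤ 6, which is impossible since 9 > 6. No point satisfies all constraints.

The feasible region is empty; the LP is infeasible.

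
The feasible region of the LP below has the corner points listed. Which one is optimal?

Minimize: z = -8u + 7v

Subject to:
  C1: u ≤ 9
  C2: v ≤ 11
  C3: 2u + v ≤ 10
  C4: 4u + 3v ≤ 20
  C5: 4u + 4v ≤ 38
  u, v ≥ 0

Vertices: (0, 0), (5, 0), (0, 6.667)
Evaluating z = -8u + 7v at each vertex:
  (0, 0): z = 0
  (5, 0): z = -40
  (0, 6.667): z = 46.67

The smallest value is z = -40, attained at (5, 0).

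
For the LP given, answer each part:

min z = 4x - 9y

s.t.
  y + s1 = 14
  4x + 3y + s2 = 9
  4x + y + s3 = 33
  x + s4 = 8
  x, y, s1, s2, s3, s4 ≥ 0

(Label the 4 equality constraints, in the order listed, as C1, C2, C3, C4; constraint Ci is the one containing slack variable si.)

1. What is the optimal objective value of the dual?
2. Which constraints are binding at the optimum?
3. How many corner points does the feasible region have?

1. -27 (by strong duality, equal to the primal optimum)
2. C2, x ≥ 0
3. 3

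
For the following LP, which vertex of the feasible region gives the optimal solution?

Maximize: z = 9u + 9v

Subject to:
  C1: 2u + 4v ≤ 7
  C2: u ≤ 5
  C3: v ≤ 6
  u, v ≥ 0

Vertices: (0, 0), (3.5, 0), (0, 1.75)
Evaluating z = 9u + 9v at each vertex:
  (0, 0): z = 0
  (3.5, 0): z = 31.5
  (0, 1.75): z = 15.75

The largest value is z = 31.5, attained at (3.5, 0).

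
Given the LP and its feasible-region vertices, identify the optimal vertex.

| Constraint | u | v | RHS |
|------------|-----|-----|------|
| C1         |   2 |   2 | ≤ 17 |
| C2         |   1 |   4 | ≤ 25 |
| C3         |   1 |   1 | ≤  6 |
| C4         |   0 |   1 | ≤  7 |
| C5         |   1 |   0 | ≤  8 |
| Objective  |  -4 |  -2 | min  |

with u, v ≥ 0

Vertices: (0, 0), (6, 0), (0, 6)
Evaluating z = -4u - 2v at each vertex:
  (0, 0): z = 0
  (6, 0): z = -24
  (0, 6): z = -12

The smallest value is z = -24, attained at (6, 0).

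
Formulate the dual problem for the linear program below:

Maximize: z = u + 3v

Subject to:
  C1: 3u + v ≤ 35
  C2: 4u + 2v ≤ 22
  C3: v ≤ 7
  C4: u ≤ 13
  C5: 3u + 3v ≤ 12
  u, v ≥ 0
Minimize: z = 35y1 + 22y2 + 7y3 + 13y4 + 12y5

Subject to:
  C1: -3y1 - 4y2 - y4 - 3y5 ≤ -1
  C2: -y1 - 2y2 - y3 - 3y5 ≤ -3
  y1, y2, y3, y4, y5 ≥ 0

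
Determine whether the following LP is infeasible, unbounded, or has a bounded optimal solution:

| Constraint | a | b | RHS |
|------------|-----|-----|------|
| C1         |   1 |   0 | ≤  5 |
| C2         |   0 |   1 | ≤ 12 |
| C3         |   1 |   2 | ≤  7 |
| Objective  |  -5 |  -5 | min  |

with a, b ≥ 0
The point (5, 1) satisfies every constraint, so the LP is feasible; the constraints give a ≤ 5 and b ≤ 12, which with a, b ≥ 0 keep the feasible region inside a bounded box. A feasible, bounded LP attains a finite optimum at a vertex.

Bounded optimum: z* = -30 at (5, 1).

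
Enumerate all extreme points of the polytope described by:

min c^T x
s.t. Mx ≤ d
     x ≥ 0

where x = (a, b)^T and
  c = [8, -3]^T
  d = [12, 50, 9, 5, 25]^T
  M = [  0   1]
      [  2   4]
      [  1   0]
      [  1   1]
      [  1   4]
Each vertex is the intersection of two constraint boundaries that also satisfies all remaining constraints:
  a = 0 and b = 0 → (0, 0)
  a + b = 5 and b = 0 → (5, 0)
  a + b = 5 and a = 0 → (0, 5)

Vertices: (0, 0), (5, 0), (0, 5)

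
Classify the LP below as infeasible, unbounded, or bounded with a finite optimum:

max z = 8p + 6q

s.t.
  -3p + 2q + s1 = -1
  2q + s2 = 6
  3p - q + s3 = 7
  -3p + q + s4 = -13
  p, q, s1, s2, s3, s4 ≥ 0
The row 3p - q + s3 = 7 with s3 ≥ 0 requires 3p - q ≤ 7, while the row -3p + q + s4 = -13 with s4 ≥ 0 is equivalent to 3p - q ≥ 13. Together they would need 13 ≤ 3p - q ≤ 7, which is impossible since 13 > 7. No point satisfies all constraints.

Infeasible: no point satisfies all constraints simultaneously.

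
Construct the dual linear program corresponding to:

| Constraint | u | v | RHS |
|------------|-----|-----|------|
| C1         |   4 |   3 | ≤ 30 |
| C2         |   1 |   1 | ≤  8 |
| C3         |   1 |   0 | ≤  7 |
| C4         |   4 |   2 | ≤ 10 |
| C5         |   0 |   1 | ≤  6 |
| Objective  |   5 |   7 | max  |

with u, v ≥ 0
Minimize: z = 30y1 + 8y2 + 7y3 + 10y4 + 6y5

Subject to:
  C1: -4y1 - y2 - y3 - 4y4 ≤ -5
  C2: -3y1 - y2 - 2y4 - y5 ≤ -7
  y1, y2, y3, y4, y5 ≥ 0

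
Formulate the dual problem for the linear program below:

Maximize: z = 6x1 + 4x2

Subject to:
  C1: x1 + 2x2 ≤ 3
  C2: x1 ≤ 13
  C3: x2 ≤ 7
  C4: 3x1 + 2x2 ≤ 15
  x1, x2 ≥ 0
Minimize: z = 3y1 + 13y2 + 7y3 + 15y4

Subject to:
  C1: -y1 - y2 - 3y4 ≤ -6
  C2: -2y1 - y3 - 2y4 ≤ -4
  y1, y2, y3, y4 ≥ 0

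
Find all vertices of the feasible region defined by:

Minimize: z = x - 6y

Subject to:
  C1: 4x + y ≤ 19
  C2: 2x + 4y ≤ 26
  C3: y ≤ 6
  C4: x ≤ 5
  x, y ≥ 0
Each vertex is the intersection of two constraint boundaries that also satisfies all remaining constraints:
  x = 0 and y = 0 → (0, 0)
  4x + y = 19 and y = 0 → (4.75, 0)
  4x + y = 19 and 2x + 4y = 26 → (3.571, 4.714)
  2x + 4y = 26 and y = 6 → (1, 6)
  y = 6 and x = 0 → (0, 6)

Vertices: (0, 0), (4.75, 0), (3.571, 4.714), (1, 6), (0, 6)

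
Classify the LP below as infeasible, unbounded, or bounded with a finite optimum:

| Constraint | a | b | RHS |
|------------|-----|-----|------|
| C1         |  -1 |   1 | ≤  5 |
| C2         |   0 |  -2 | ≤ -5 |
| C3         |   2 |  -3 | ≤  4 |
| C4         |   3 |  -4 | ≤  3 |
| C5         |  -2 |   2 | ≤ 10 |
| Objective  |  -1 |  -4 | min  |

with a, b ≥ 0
Feasible point: (0, 3) satisfies every constraint, so the LP is feasible.
Direction d = (1, 1): for each constraint row a, a·d ≤ 0 —
  (-1)(1) + (1)(1) = 0 ≤ 0
  (0)(1) + (-2)(1) = -2 ≤ 0
  (2)(1) + (-3)(1) = -1 ≤ 0
  (3)(1) + (-4)(1) = -1 ≤ 0
  (-2)(1) + (2)(1) = 0 ≤ 0
and d ≥ 0, so (0, 3) + t·d stays feasible for every t ≥ 0. Along this ray z = -a - 4b changes by -5 per unit t, so z → −∞.

Unbounded — the objective can decrease without bound over the feasible region.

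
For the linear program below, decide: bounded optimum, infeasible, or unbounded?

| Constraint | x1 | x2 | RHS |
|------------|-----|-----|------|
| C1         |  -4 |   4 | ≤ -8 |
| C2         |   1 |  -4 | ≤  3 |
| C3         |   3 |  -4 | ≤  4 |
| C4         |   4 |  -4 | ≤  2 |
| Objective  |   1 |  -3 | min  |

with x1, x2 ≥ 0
C4 requires 4x1 - 4x2 ≤ 2, while C1 (-4x1 + 4x2 ≤ -8) is equivalent to 4x1 - 4x2 ≥ 8. Together they would need 8 ≤ 4x1 - 4x2 ≤ 2, which is impossible since 8 > 2. No point satisfies all constraints.

Infeasible — the constraint set is empty.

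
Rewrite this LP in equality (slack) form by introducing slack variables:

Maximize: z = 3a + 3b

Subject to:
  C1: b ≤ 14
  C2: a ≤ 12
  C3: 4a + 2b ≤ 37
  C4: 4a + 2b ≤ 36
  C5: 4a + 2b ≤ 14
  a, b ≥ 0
max z = 3a + 3b

s.t.
  b + s1 = 14
  a + s2 = 12
  4a + 2b + s3 = 37
  4a + 2b + s4 = 36
  4a + 2b + s5 = 14
  a, b, s1, s2, s3, s4, s5 ≥ 0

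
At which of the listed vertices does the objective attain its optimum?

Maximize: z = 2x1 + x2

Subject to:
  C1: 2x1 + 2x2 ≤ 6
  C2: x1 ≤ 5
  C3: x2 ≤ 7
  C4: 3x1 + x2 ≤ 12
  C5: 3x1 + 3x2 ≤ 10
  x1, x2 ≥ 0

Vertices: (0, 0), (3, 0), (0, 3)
Evaluating z = 2x1 + x2 at each vertex:
  (0, 0): z = 0
  (3, 0): z = 6
  (0, 3): z = 3

The largest value is z = 6, attained at (3, 0).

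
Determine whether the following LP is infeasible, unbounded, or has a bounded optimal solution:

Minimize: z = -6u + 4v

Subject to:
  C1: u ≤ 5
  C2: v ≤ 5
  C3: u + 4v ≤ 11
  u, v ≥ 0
The point (5, 0) satisfies every constraint, so the LP is feasible; the constraints give u ≤ 5 and v ≤ 5, which with u, v ≥ 0 keep the feasible region inside a bounded box. A feasible, bounded LP attains a finite optimum at a vertex.

Evaluating z = -6u + 4v at each vertex:
  (0, 0): z = 0
  (5, 0): z = -30
  (5, 1.5): z = -24
  (0, 2.75): z = 11

Bounded optimum: z* = -30 at (5, 0).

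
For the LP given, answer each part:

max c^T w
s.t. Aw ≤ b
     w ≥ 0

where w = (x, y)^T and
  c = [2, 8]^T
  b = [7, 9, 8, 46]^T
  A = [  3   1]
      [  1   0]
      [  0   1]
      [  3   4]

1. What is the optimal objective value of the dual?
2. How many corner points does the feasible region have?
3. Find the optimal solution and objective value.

1. 56 (by strong duality, equal to the primal optimum)
2. 3
3. x = 0, y = 7, z = 56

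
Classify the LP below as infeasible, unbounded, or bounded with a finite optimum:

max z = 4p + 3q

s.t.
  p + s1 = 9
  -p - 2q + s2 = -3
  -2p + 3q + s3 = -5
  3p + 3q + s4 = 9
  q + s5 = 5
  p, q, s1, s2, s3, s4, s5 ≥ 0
The point (3, 0) satisfies every constraint, so the LP is feasible; the constraints give p ≤ 9 and q ≤ 5, which with p, q ≥ 0 keep the feasible region inside a bounded box. A feasible, bounded LP attains a finite optimum at a vertex.

The LP has an optimal solution: (3, 0) with z = 12.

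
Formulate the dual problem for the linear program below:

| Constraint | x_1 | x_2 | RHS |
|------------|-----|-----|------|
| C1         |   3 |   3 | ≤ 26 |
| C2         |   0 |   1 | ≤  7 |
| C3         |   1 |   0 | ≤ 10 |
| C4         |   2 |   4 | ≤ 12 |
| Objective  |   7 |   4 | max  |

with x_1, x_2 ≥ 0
Minimize: z = 26y1 + 7y2 + 10y3 + 12y4

Subject to:
  C1: -3y1 - y3 - 2y4 ≤ -7
  C2: -3y1 - y2 - 4y4 ≤ -4
  y1, y2, y3, y4 ≥ 0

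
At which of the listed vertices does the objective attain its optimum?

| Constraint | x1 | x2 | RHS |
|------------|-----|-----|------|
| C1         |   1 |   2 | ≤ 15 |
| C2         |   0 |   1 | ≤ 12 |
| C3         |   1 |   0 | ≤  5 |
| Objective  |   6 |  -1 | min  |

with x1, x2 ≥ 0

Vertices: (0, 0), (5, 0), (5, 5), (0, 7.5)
Evaluating z = 6x1 - x2 at each vertex:
  (0, 0): z = 0
  (5, 0): z = 30
  (5, 5): z = 25
  (0, 7.5): z = -7.5

The smallest value is z = -7.5, attained at (0, 7.5).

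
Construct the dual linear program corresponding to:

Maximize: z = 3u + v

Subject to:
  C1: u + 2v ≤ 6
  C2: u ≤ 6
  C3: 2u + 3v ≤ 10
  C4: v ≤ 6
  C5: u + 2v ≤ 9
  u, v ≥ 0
Minimize: z = 6y1 + 6y2 + 10y3 + 6y4 + 9y5

Subject to:
  C1: -y1 - y2 - 2y3 - y5 ≤ -3
  C2: -2y1 - 3y3 - y4 - 2y5 ≤ -1
  y1, y2, y3, y4, y5 ≥ 0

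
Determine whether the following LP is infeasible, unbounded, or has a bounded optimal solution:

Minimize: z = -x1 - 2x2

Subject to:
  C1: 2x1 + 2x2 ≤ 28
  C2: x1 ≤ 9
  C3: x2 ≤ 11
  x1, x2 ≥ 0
The point (3, 11) satisfies every constraint, so the LP is feasible; the constraints give x1 ≤ 9 and x2 ≤ 11, which with x1, x2 ≥ 0 keep the feasible region inside a bounded box. A feasible, bounded LP attains a finite optimum at a vertex.

Feasible with finite optimum z* = -25 at (3, 11).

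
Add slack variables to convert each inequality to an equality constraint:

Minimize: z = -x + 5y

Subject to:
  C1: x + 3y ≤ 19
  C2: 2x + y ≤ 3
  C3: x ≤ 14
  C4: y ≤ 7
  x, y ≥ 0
min z = -x + 5y

s.t.
  x + 3y + s1 = 19
  2x + y + s2 = 3
  x + s3 = 14
  y + s4 = 7
  x, y, s1, s2, s3, s4 ≥ 0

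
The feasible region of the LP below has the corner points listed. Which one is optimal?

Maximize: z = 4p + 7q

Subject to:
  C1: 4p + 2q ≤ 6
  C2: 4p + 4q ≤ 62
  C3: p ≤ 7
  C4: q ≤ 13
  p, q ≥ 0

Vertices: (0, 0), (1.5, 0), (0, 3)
Evaluating z = 4p + 7q at each vertex:
  (0, 0): z = 0
  (1.5, 0): z = 6
  (0, 3): z = 21

The largest value is z = 21, attained at (0, 3).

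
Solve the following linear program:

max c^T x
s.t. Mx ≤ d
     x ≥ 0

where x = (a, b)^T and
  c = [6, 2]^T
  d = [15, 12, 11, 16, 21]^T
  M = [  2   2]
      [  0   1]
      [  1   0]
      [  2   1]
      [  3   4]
a = 7, b = 0, z = 42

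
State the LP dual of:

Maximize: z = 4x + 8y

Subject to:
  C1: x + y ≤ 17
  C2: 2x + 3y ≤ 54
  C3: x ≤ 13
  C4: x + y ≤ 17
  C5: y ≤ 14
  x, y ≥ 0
Minimize: z = 17y1 + 54y2 + 13y3 + 17y4 + 14y5

Subject to:
  C1: -y1 - 2y2 - y3 - y4 ≤ -4
  C2: -y1 - 3y2 - y4 - y5 ≤ -8
  y1, y2, y3, y4, y5 ≥ 0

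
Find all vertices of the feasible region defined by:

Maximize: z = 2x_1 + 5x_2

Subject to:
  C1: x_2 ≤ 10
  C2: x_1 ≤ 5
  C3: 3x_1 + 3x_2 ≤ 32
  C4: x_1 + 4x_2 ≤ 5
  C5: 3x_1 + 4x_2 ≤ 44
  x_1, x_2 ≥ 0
Each vertex is the intersection of two constraint boundaries that also satisfies all remaining constraints:
  x_1 = 0 and x_2 = 0 → (0, 0)
  x_1 = 5 and x_1 + 4x_2 = 5 → (5, 0)
  x_1 + 4x_2 = 5 and x_1 = 0 → (0, 1.25)

Vertices: (0, 0), (5, 0), (0, 1.25)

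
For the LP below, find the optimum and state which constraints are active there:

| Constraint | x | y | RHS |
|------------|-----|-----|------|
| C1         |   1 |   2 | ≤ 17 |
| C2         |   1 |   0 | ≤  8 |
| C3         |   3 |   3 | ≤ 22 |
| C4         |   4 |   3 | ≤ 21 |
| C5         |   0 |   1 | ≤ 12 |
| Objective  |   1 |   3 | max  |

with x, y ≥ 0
Optimal: x = 0, y = 7
Slack at optimum:
  C1: slack = 3
  C2: slack = 8
  C3: slack = 1
  C4: slack = 0 (binding)
  C5: slack = 5
  x ≥ 0: x = 0 (binding)
  y ≥ 0: y = 7
Binding constraints: C4, x ≥ 0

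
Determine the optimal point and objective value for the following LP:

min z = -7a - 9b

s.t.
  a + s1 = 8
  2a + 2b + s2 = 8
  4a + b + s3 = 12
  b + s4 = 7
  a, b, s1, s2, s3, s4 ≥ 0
a = 0, b = 4, z = -36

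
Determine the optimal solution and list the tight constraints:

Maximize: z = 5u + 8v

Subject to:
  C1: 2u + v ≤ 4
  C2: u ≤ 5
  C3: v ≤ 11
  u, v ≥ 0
Optimal: u = 0, v = 4
Slack at optimum:
  C1: slack = 0 (binding)
  C2: slack = 5
  C3: slack = 7
  u ≥ 0: u = 0 (binding)
  v ≥ 0: v = 4
Binding constraints: C1, u ≥ 0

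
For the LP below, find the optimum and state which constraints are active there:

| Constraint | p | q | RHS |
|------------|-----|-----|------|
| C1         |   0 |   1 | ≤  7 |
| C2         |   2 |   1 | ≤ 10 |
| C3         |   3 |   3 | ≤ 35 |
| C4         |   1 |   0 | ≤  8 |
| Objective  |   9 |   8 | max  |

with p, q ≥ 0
Optimal: p = 1.5, q = 7
Slack at optimum:
  C1: slack = 0 (binding)
  C2: slack = 0 (binding)
  C3: slack = 9.5
  C4: slack = 6.5
  p ≥ 0: p = 1.5
  q ≥ 0: q = 7
Binding constraints: C1, C2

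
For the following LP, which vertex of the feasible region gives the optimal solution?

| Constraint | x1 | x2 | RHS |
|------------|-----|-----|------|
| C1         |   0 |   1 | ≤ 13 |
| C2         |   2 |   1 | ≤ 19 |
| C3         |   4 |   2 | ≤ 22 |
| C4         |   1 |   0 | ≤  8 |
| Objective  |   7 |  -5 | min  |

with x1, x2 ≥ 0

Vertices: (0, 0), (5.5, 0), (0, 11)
Evaluating z = 7x1 - 5x2 at each vertex:
  (0, 0): z = 0
  (5.5, 0): z = 38.5
  (0, 11): z = -55

The smallest value is z = -55, attained at (0, 11).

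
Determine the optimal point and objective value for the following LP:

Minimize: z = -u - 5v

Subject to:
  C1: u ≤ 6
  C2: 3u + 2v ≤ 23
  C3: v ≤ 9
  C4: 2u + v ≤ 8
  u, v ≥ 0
Each vertex is the intersection of two constraint boundaries that also satisfies all remaining constraints:
  u = 0 and v = 0 → (0, 0)
  2u + v = 8 and v = 0 → (4, 0)
  2u + v = 8 and u = 0 → (0, 8)

Evaluating z = -u - 5v at each vertex:
  (0, 0): z = 0
  (4, 0): z = -4
  (0, 8): z = -40

The minimum is at (0, 8) with z = -40.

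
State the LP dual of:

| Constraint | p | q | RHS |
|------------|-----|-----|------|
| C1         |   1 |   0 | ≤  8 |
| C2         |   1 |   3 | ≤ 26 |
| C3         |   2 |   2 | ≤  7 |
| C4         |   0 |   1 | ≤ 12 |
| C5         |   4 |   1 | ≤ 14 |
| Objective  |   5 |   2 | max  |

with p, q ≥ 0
Minimize: z = 8y1 + 26y2 + 7y3 + 12y4 + 14y5

Subject to:
  C1: -y1 - y2 - 2y3 - 4y5 ≤ -5
  C2: -3y2 - 2y3 - y4 - y5 ≤ -2
  y1, y2, y3, y4, y5 ≥ 0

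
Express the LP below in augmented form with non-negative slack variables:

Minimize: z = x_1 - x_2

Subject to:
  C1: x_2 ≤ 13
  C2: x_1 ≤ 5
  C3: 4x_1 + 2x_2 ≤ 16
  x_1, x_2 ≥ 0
min z = x_1 - x_2

s.t.
  x_2 + s1 = 13
  x_1 + s2 = 5
  4x_1 + 2x_2 + s3 = 16
  x_1, x_2, s1, s2, s3 ≥ 0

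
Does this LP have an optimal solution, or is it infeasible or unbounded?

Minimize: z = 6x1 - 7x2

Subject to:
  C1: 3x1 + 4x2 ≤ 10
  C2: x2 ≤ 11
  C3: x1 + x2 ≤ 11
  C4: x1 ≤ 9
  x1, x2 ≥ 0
The point (0, 2.5) satisfies every constraint, so the LP is feasible; the constraints give x1 ≤ 9 and x2 ≤ 11, which with x1, x2 ≥ 0 keep the feasible region inside a bounded box. A feasible, bounded LP attains a finite optimum at a vertex.

Evaluating z = 6x1 - 7x2 at each vertex:
  (0, 0): z = 0
  (3.333, 0): z = 20
  (0, 2.5): z = -17.5

Bounded optimum: z* = -17.5 at (0, 2.5).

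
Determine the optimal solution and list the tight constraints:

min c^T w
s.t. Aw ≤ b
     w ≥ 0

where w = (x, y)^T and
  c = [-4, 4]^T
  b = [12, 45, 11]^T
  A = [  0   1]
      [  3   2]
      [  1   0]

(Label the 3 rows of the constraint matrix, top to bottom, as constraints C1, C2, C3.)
Optimal: x = 11, y = 0
Slack at optimum:
  C1: slack = 12
  C2: slack = 12
  C3: slack = 0 (binding)
  x ≥ 0: x = 11
  y ≥ 0: y = 0 (binding)
Binding constraints: C3, y ≥ 0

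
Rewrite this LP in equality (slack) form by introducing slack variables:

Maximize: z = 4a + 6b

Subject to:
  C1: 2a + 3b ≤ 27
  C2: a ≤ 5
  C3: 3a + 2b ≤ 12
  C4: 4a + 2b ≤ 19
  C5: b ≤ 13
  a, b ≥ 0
max z = 4a + 6b

s.t.
  2a + 3b + s1 = 27
  a + s2 = 5
  3a + 2b + s3 = 12
  4a + 2b + s4 = 19
  b + s5 = 13
  a, b, s1, s2, s3, s4, s5 ≥ 0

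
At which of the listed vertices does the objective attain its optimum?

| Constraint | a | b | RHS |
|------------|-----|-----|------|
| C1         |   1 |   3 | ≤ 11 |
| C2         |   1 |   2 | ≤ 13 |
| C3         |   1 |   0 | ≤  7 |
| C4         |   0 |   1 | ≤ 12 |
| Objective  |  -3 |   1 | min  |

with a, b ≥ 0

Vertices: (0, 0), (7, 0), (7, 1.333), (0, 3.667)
(7, 0) with z = -21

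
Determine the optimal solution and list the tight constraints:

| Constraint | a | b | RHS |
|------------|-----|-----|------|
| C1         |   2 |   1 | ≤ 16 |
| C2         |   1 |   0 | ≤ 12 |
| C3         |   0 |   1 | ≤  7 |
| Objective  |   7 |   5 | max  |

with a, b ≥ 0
Optimal: a = 4.5, b = 7
Slack at optimum:
  C1: slack = 0 (binding)
  C2: slack = 7.5
  C3: slack = 0 (binding)
  a ≥ 0: a = 4.5
  b ≥ 0: b = 7
Binding constraints: C1, C3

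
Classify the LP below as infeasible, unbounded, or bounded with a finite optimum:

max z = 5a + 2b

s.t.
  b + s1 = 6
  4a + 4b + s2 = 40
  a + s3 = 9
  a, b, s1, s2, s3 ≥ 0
The point (9, 1) satisfies every constraint, so the LP is feasible; the constraints give a ≤ 9 and b ≤ 6, which with a, b ≥ 0 keep the feasible region inside a bounded box. A feasible, bounded LP attains a finite optimum at a vertex.

Feasible with finite optimum z* = 47 at (9, 1).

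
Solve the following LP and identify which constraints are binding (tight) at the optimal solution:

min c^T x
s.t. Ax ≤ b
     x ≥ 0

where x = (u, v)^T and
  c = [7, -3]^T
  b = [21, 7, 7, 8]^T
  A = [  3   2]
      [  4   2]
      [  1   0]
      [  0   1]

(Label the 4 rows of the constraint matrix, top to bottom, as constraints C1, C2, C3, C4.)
Optimal: u = 0, v = 3.5
Slack at optimum:
  C1: slack = 14
  C2: slack = 0 (binding)
  C3: slack = 7
  C4: slack = 4.5
  u ≥ 0: u = 0 (binding)
  v ≥ 0: v = 3.5
Binding constraints: C2, u ≥ 0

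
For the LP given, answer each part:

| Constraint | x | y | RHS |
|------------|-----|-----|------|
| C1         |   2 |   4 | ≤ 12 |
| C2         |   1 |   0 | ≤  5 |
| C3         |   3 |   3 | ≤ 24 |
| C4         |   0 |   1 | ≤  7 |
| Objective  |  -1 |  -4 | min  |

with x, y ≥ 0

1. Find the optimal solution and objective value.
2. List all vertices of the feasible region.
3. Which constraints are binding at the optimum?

1. x = 0, y = 3, z = -12
2. (0, 0), (5, 0), (5, 0.5), (0, 3)
3. C1, x ≥ 0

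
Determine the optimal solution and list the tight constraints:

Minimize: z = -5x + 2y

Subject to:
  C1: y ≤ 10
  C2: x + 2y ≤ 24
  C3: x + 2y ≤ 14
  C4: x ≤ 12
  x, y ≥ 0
Optimal: x = 12, y = 0
Slack at optimum:
  C1: slack = 10
  C2: slack = 12
  C3: slack = 2
  C4: slack = 0 (binding)
  x ≥ 0: x = 12
  y ≥ 0: y = 0 (binding)
Binding constraints: C4, y ≥ 0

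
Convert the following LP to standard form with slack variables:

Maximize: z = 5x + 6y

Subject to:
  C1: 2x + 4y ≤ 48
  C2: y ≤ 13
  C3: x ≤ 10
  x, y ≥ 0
max z = 5x + 6y

s.t.
  2x + 4y + s1 = 48
  y + s2 = 13
  x + s3 = 10
  x, y, s1, s2, s3 ≥ 0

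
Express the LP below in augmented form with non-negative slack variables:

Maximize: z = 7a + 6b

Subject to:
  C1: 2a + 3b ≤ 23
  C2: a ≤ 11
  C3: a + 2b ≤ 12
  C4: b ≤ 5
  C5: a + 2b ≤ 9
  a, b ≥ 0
max z = 7a + 6b

s.t.
  2a + 3b + s1 = 23
  a + s2 = 11
  a + 2b + s3 = 12
  b + s4 = 5
  a + 2b + s5 = 9
  a, b, s1, s2, s3, s4, s5 ≥ 0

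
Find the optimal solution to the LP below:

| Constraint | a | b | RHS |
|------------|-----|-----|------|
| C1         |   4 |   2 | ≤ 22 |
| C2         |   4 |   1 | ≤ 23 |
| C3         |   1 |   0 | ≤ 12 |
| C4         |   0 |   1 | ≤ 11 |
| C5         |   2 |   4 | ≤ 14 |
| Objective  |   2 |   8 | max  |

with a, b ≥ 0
Each vertex is the intersection of two constraint boundaries that also satisfies all remaining constraints:
  a = 0 and b = 0 → (0, 0)
  4a + 2b = 22 and b = 0 → (5.5, 0)
  4a + 2b = 22 and 2a + 4b = 14 → (5, 1)
  2a + 4b = 14 and a = 0 → (0, 3.5)

Evaluating z = 2a + 8b at each vertex:
  (0, 0): z = 0
  (5.5, 0): z = 11
  (5, 1): z = 18
  (0, 3.5): z = 28

The maximum is at (0, 3.5) with z = 28.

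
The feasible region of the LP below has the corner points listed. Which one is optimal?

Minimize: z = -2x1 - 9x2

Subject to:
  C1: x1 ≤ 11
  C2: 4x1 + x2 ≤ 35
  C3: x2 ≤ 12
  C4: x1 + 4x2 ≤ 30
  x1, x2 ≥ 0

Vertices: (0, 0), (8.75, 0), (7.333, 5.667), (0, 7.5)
(0, 7.5) with z = -67.5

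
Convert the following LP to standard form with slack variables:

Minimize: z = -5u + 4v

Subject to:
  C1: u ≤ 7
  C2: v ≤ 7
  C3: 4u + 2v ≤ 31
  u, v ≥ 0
min z = -5u + 4v

s.t.
  u + s1 = 7
  v + s2 = 7
  4u + 2v + s3 = 31
  u, v, s1, s2, s3 ≥ 0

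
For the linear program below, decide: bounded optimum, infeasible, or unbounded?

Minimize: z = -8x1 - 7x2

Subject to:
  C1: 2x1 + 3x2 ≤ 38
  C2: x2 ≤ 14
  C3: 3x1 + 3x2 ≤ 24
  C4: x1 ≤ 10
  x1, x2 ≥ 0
The point (8, 0) satisfies every constraint, so the LP is feasible; the constraints give x1 ≤ 10 and x2 ≤ 14, which with x1, x2 ≥ 0 keep the feasible region inside a bounded box. A feasible, bounded LP attains a finite optimum at a vertex.

The LP has an optimal solution: (8, 0) with z = -64.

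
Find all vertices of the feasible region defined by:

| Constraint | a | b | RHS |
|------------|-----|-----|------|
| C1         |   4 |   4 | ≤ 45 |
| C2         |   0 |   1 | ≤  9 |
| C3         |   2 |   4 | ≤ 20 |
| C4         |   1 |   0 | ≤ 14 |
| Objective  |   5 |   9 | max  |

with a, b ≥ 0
Each vertex is the intersection of two constraint boundaries that also satisfies all remaining constraints:
  a = 0 and b = 0 → (0, 0)
  2a + 4b = 20 and b = 0 → (10, 0)
  2a + 4b = 20 and a = 0 → (0, 5)

Vertices: (0, 0), (10, 0), (0, 5)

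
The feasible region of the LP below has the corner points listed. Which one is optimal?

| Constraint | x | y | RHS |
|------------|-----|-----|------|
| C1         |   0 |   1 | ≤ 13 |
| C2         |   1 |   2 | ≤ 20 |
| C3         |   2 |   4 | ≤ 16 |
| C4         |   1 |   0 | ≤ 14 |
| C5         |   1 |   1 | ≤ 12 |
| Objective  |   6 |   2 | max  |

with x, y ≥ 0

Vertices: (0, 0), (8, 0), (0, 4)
(8, 0) with z = 48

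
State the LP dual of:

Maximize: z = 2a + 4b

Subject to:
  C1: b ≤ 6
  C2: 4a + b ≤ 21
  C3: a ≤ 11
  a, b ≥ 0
Minimize: z = 6y1 + 21y2 + 11y3

Subject to:
  C1: -4y2 - y3 ≤ -2
  C2: -y1 - y2 ≤ -4
  y1, y2, y3 ≥ 0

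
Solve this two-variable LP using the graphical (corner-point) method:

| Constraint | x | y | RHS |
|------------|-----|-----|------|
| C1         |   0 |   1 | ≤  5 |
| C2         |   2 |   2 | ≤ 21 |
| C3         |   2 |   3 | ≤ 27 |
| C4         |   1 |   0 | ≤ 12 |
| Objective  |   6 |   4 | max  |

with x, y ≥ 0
x = 10.5, y = 0, z = 63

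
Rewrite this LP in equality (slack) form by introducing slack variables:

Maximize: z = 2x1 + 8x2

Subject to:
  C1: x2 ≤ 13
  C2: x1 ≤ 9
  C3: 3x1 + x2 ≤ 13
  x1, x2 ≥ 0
max z = 2x1 + 8x2

s.t.
  x2 + s1 = 13
  x1 + s2 = 9
  3x1 + x2 + s3 = 13
  x1, x2, s1, s2, s3 ≥ 0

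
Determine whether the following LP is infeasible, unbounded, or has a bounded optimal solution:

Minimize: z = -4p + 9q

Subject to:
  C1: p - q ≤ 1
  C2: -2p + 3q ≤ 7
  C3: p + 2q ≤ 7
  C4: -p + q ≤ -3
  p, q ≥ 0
C1 requires p - q ≤ 1, while C4 (-p + q ≤ -3) is equivalent to p - q ≥ 3. Together they would need 3 ≤ p - q ≤ 1, which is impossible since 3 > 1. No point satisfies all constraints.

Infeasible — the constraint set is empty.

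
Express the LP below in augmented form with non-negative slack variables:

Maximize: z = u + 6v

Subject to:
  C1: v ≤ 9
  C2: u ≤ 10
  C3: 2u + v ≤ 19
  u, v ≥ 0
max z = u + 6v

s.t.
  v + s1 = 9
  u + s2 = 10
  2u + v + s3 = 19
  u, v, s1, s2, s3 ≥ 0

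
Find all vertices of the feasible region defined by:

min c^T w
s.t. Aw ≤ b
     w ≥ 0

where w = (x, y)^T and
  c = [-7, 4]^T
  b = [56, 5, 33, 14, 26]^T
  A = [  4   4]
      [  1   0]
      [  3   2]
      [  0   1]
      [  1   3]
Each vertex is the intersection of two constraint boundaries that also satisfies all remaining constraints:
  x = 0 and y = 0 → (0, 0)
  x = 5 and y = 0 → (5, 0)
  x = 5 and x + 3y = 26 → (5, 7)
  x + 3y = 26 and x = 0 → (0, 8.667)

Vertices: (0, 0), (5, 0), (5, 7), (0, 8.667)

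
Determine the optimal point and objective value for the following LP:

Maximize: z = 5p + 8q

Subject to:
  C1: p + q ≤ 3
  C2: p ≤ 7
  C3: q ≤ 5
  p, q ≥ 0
p = 0, q = 3, z = 24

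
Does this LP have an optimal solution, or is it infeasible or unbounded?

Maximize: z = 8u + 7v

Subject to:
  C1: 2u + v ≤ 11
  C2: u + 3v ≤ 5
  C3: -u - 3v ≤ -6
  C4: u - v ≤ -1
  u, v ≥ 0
C2 requires u + 3v ≤ 5, while C3 (-u - 3v ≤ -6) is equivalent to u + 3v ≥ 6. Together they would need 6 ≤ u + 3v ≤ 5, which is impossible since 6 > 5. No point satisfies all constraints.

Infeasible — the constraint set is empty.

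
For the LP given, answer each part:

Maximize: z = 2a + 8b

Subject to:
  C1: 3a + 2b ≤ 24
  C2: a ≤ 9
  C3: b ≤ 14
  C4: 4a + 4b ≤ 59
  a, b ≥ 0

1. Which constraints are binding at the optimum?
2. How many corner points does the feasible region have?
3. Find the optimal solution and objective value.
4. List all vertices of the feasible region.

1. C1, a ≥ 0
2. 3
3. a = 0, b = 12, z = 96
4. (0, 0), (8, 0), (0, 12)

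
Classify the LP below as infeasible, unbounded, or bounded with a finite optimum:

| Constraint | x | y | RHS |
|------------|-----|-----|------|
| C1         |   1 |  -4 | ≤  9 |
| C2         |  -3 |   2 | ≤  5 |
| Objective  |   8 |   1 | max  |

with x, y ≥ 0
Feasible point: (0, 0) satisfies every constraint, so the LP is feasible.
Direction d = (1, 1): for each constraint row a, a·d ≤ 0 —
  (1)(1) + (-4)(1) = -3 ≤ 0
  (-3)(1) + (2)(1) = -1 ≤ 0
and d ≥ 0, so (0, 0) + t·d stays feasible for every t ≥ 0. Along this ray z = 8x + y changes by 9 per unit t, so z → +∞.

Unbounded — the objective can increase without bound over the feasible region.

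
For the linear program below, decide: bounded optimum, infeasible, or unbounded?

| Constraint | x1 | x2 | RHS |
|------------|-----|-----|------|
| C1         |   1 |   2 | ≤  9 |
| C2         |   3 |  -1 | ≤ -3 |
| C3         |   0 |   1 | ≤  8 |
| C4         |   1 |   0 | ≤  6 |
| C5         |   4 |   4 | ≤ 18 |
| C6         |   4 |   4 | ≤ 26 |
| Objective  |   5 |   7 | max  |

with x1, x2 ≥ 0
The point (0, 4.5) satisfies every constraint, so the LP is feasible; the constraints give x1 ≤ 6 and x2 ≤ 8, which with x1, x2 ≥ 0 keep the feasible region inside a bounded box. A feasible, bounded LP attains a finite optimum at a vertex.

The LP has an optimal solution: (0, 4.5) with z = 31.5.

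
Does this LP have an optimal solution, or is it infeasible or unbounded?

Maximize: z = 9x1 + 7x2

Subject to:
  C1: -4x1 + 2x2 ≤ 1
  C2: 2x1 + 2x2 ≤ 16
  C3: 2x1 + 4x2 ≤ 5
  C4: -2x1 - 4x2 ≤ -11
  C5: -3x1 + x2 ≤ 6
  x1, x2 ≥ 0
C3 requires 2x1 + 4x2 ≤ 5, while C4 (-2x1 - 4x2 ≤ -11) is equivalent to 2x1 + 4x2 ≥ 11. Together they would need 11 ≤ 2x1 + 4x2 ≤ 5, which is impossible since 11 > 5. No point satisfies all constraints.

Infeasible: no point satisfies all constraints simultaneously.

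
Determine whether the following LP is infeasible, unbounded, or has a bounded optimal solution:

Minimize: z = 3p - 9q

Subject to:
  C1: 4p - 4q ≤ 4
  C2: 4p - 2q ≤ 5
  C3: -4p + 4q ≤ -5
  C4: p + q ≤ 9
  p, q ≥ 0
C1 requires 4p - 4q ≤ 4, while C3 (-4p + 4q ≤ -5) is equivalent to 4p - 4q ≥ 5. Together they would need 5 ≤ 4p - 4q ≤ 4, which is impossible since 5 > 4. No point satisfies all constraints.

Infeasible — the constraint set is empty.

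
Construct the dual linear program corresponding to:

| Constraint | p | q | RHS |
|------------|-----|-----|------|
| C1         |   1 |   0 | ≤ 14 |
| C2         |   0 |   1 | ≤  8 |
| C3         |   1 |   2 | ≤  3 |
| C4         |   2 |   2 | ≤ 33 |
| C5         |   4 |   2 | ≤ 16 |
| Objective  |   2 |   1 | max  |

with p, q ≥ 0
Minimize: z = 14y1 + 8y2 + 3y3 + 33y4 + 16y5

Subject to:
  C1: -y1 - y3 - 2y4 - 4y5 ≤ -2
  C2: -y2 - 2y3 - 2y4 - 2y5 ≤ -1
  y1, y2, y3, y4, y5 ≥ 0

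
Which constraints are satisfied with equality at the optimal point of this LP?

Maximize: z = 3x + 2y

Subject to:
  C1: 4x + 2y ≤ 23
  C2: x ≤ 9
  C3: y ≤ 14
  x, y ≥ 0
Optimal: x = 0, y = 11.5
Slack at optimum:
  C1: slack = 0 (binding)
  C2: slack = 9
  C3: slack = 2.5
  x ≥ 0: x = 0 (binding)
  y ≥ 0: y = 11.5
Binding constraints: C1, x ≥ 0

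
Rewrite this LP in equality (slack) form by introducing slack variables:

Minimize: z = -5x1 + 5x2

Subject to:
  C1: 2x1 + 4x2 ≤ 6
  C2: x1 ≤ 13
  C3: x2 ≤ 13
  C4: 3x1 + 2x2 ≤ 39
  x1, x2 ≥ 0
min z = -5x1 + 5x2

s.t.
  2x1 + 4x2 + s1 = 6
  x1 + s2 = 13
  x2 + s3 = 13
  3x1 + 2x2 + s4 = 39
  x1, x2, s1, s2, s3, s4 ≥ 0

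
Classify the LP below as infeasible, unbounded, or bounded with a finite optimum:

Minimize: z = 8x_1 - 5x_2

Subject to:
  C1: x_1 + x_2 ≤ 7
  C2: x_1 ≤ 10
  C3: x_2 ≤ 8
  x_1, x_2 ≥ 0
The point (0, 7) satisfies every constraint, so the LP is feasible; the constraints give x_1 ≤ 10 and x_2 ≤ 8, which with x_1, x_2 ≥ 0 keep the feasible region inside a bounded box. A feasible, bounded LP attains a finite optimum at a vertex.

Bounded optimum: z* = -35 at (0, 7).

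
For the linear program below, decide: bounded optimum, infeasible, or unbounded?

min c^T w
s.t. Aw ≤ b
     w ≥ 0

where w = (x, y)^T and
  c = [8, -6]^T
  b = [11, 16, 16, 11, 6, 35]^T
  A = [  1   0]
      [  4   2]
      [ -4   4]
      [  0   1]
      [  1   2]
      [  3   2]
The point (0, 3) satisfies every constraint, so the LP is feasible; the constraints give x ≤ 11 and y ≤ 11, which with x, y ≥ 0 keep the feasible region inside a bounded box. A feasible, bounded LP attains a finite optimum at a vertex.

Feasible with finite optimum z* = -18 at (0, 3).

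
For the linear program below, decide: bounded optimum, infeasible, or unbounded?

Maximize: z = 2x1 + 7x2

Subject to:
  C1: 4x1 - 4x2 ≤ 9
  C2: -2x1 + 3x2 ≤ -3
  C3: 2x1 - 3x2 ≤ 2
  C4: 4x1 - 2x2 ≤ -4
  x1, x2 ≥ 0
C3 requires 2x1 - 3x2 ≤ 2, while C2 (-2x1 + 3x2 ≤ -3) is equivalent to 2x1 - 3x2 ≥ 3. Together they would need 3 ≤ 2x1 - 3x2 ≤ 2, which is impossible since 3 > 2. No point satisfies all constraints.

Infeasible — the constraint set is empty.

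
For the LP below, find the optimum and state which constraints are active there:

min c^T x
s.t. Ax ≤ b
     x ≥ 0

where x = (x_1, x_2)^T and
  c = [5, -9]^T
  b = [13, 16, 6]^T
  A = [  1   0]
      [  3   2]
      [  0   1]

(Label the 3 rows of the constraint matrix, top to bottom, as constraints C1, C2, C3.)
Optimal: x_1 = 0, x_2 = 6
Slack at optimum:
  C1: slack = 13
  C2: slack = 4
  C3: slack = 0 (binding)
  x_1 ≥ 0: x_1 = 0 (binding)
  x_2 ≥ 0: x_2 = 6
Binding constraints: C3, x_1 ≥ 0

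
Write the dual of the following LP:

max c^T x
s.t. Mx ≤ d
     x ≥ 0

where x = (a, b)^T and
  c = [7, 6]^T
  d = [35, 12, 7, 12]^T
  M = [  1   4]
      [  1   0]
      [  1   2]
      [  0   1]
Minimize: z = 35y1 + 12y2 + 7y3 + 12y4

Subject to:
  C1: -y1 - y2 - y3 ≤ -7
  C2: -4y1 - 2y3 - y4 ≤ -6
  y1, y2, y3, y4 ≥ 0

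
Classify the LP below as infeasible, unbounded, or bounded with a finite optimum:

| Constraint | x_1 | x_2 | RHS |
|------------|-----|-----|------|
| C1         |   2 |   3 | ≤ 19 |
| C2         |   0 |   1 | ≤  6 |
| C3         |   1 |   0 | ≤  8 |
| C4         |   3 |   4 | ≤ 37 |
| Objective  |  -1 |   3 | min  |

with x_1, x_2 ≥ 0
The point (8, 0) satisfies every constraint, so the LP is feasible; the constraints give x_1 ≤ 8 and x_2 ≤ 6, which with x_1, x_2 ≥ 0 keep the feasible region inside a bounded box. A feasible, bounded LP attains a finite optimum at a vertex.

Evaluating z = -x_1 + 3x_2 at each vertex:
  (0, 0): z = 0
  (8, 0): z = -8
  (8, 1): z = -5
  (0.5, 6): z = 17.5
  (0, 6): z = 18

Bounded optimum: z* = -8 at (8, 0).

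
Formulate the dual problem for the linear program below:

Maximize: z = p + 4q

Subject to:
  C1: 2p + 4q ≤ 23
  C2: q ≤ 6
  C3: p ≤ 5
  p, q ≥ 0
Minimize: z = 23y1 + 6y2 + 5y3

Subject to:
  C1: -2y1 - y3 ≤ -1
  C2: -4y1 - y2 ≤ -4
  y1, y2, y3 ≥ 0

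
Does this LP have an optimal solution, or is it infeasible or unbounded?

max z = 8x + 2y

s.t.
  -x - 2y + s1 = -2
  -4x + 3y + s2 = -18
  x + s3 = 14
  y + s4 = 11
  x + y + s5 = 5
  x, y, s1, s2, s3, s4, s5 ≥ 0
The point (5, 0) satisfies every constraint, so the LP is feasible; the constraints give x ≤ 14 and y ≤ 11, which with x, y ≥ 0 keep the feasible region inside a bounded box. A feasible, bounded LP attains a finite optimum at a vertex.

Evaluating z = 8x + 2y at each vertex:
  (4.5, 0): z = 36
  (5, 0): z = 40
  (4.714, 0.2857): z = 38.29

Feasible with finite optimum z* = 40 at (5, 0).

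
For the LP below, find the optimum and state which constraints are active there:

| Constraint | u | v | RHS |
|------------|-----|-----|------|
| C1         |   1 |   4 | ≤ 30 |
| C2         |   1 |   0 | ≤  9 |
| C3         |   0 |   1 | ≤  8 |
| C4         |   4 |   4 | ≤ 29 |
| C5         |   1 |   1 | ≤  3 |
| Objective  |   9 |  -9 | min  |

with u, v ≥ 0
Optimal: u = 0, v = 3
Slack at optimum:
  C1: slack = 18
  C2: slack = 9
  C3: slack = 5
  C4: slack = 17
  C5: slack = 0 (binding)
  u ≥ 0: u = 0 (binding)
  v ≥ 0: v = 3
Binding constraints: C5, u ≥ 0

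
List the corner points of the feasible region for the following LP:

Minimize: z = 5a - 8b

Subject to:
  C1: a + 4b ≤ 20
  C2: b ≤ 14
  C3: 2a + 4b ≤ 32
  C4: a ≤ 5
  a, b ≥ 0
Each vertex is the intersection of two constraint boundaries that also satisfies all remaining constraints:
  a = 0 and b = 0 → (0, 0)
  a = 5 and b = 0 → (5, 0)
  a + 4b = 20 and a = 5 → (5, 3.75)
  a + 4b = 20 and a = 0 → (0, 5)

Vertices: (0, 0), (5, 0), (5, 3.75), (0, 5)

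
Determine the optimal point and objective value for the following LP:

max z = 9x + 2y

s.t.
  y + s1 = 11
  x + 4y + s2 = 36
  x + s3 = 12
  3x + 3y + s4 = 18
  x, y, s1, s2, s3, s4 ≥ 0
Each vertex is the intersection of two constraint boundaries that also satisfies all remaining constraints:
  x = 0 and y = 0 → (0, 0)
  3x + 3y = 18 and y = 0 → (6, 0)
  3x + 3y = 18 and x = 0 → (0, 6)

Evaluating z = 9x + 2y at each vertex:
  (0, 0): z = 0
  (6, 0): z = 54
  (0, 6): z = 12

The maximum is at (6, 0) with z = 54.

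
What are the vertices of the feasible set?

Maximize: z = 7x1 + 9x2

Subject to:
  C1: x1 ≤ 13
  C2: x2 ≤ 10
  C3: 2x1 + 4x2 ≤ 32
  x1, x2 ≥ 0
Each vertex is the intersection of two constraint boundaries that also satisfies all remaining constraints:
  x1 = 0 and x2 = 0 → (0, 0)
  x1 = 13 and x2 = 0 → (13, 0)
  x1 = 13 and 2x1 + 4x2 = 32 → (13, 1.5)
  2x1 + 4x2 = 32 and x1 = 0 → (0, 8)

Vertices: (0, 0), (13, 0), (13, 1.5), (0, 8)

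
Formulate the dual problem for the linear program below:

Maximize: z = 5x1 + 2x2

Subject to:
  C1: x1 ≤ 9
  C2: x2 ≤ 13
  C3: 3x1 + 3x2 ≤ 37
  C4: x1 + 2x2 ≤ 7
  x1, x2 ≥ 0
Minimize: z = 9y1 + 13y2 + 37y3 + 7y4

Subject to:
  C1: -y1 - 3y3 - y4 ≤ -5
  C2: -y2 - 3y3 - 2y4 ≤ -2
  y1, y2, y3, y4 ≥ 0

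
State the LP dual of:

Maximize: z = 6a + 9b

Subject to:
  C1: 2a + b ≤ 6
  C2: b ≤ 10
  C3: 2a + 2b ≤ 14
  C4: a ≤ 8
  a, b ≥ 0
Minimize: z = 6y1 + 10y2 + 14y3 + 8y4

Subject to:
  C1: -2y1 - 2y3 - y4 ≤ -6
  C2: -y1 - y2 - 2y3 ≤ -9
  y1, y2, y3, y4 ≥ 0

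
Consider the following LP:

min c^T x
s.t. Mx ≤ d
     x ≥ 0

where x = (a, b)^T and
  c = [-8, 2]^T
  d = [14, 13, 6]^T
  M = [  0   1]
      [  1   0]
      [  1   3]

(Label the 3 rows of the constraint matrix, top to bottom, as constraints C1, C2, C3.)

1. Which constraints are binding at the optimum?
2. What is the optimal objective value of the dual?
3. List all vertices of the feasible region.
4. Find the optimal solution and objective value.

1. C3, b ≥ 0
2. -48 (by strong duality, equal to the primal optimum)
3. (0, 0), (6, 0), (0, 2)
4. a = 6, b = 0, z = -48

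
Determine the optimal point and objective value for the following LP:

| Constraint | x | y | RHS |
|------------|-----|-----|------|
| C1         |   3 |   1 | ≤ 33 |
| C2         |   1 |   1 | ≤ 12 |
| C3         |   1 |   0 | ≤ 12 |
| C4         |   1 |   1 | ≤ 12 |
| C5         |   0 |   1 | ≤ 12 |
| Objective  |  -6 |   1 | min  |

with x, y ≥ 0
Each vertex is the intersection of two constraint boundaries that also satisfies all remaining constraints:
  x = 0 and y = 0 → (0, 0)
  3x + y = 33 and y = 0 → (11, 0)
  3x + y = 33 and x + y = 12 → (10.5, 1.5)
  x + y = 12 and y = 12 → (0, 12)

Evaluating z = -6x + y at each vertex:
  (0, 0): z = 0
  (11, 0): z = -66
  (10.5, 1.5): z = -61.5
  (0, 12): z = 12

The minimum is at (11, 0) with z = -66.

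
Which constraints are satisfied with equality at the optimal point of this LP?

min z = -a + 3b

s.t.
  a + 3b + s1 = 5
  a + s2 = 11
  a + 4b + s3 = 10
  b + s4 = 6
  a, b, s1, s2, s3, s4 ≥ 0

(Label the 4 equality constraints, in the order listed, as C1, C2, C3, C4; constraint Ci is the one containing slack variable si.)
Optimal: a = 5, b = 0
Binding: C1, b ≥ 0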